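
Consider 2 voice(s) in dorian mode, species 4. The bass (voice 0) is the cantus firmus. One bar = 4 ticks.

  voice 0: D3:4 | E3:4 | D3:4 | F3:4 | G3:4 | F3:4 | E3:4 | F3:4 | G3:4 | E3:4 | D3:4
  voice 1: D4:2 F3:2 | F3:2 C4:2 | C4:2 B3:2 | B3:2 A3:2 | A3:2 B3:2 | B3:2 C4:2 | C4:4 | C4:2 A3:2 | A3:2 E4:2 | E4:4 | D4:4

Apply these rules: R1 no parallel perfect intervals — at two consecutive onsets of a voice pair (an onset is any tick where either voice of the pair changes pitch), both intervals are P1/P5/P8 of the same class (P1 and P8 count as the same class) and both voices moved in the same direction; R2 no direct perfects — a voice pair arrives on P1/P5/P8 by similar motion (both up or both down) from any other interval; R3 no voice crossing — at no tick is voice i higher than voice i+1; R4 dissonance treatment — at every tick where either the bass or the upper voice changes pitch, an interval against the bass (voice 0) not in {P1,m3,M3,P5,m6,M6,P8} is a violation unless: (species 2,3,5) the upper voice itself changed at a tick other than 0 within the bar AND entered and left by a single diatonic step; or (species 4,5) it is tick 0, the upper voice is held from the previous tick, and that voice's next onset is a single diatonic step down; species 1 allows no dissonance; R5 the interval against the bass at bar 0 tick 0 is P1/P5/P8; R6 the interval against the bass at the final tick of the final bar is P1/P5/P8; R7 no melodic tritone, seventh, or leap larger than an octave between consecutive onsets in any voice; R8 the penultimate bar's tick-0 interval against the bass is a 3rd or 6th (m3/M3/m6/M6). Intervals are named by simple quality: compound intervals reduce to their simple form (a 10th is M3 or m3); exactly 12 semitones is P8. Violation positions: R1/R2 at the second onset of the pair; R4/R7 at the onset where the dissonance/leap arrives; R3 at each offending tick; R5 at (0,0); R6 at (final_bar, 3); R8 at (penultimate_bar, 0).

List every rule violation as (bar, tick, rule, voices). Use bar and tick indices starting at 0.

(1, 0, R4, (0, 1))
(4, 0, R4, (0, 1))
(5, 0, R4, (0, 1))
(8, 0, R4, (0, 1))
(9, 0, R8, (0, 1))
(10, 0, R1, (0, 1))

bar 0: v0=D3 v1=D4 downbeat P8
bar 1: v0=E3 v1=F3 downbeat m2
bar 2: v0=D3 v1=C4 downbeat m7
bar 3: v0=F3 v1=B3 downbeat TT
bar 4: v0=G3 v1=A3 downbeat M2
bar 5: v0=F3 v1=B3 downbeat TT
bar 6: v0=E3 v1=C4 downbeat m6
bar 7: v0=F3 v1=C4 downbeat P5
bar 8: v0=G3 v1=A3 downbeat M2
bar 9: v0=E3 v1=E4 downbeat P8
bar 10: v0=D3 v1=D4 downbeat P8
  -> R4 @ bar 1 tick 0 v(0, 1): E3/F3 m2 untreated
  -> R4 @ bar 4 tick 0 v(0, 1): G3/A3 M2 untreated
  -> R4 @ bar 5 tick 0 v(0, 1): F3/B3 TT untreated
  -> R4 @ bar 8 tick 0 v(0, 1): G3/A3 M2 untreated
  -> R8 @ bar 9 tick 0 v(0, 1): penult P8 not 3rd/6th
  -> R1 @ bar 10 tick 0 v(0, 1): E3/E4 P8 -> D3/D4 P8 similar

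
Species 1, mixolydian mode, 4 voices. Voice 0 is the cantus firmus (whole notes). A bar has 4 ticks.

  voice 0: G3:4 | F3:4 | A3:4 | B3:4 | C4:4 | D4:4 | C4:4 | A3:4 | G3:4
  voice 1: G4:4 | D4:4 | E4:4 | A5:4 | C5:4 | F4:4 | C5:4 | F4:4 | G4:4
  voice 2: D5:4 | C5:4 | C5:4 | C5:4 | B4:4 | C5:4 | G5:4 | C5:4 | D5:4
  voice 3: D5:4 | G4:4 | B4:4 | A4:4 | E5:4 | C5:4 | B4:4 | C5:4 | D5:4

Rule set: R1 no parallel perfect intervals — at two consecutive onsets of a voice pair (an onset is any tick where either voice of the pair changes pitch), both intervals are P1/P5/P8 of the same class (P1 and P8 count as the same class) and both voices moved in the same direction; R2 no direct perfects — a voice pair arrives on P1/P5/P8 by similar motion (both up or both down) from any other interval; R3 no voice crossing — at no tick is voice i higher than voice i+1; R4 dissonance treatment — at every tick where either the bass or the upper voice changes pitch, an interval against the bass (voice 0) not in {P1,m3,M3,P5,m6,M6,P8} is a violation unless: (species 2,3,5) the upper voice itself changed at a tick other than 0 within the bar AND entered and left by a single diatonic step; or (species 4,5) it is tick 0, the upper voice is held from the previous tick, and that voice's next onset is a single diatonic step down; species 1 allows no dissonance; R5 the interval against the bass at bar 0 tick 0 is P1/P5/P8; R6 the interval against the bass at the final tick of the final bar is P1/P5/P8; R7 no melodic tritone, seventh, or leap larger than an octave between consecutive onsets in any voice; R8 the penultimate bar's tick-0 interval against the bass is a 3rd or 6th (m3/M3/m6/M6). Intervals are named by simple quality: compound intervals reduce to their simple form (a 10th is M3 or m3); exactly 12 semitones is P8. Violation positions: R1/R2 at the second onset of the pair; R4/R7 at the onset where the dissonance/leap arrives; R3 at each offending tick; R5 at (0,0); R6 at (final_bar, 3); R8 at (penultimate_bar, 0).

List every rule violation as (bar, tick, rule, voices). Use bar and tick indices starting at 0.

(1, 0, R1, (0, 2))
(1, 0, R3, (2, 3))
(1, 0, R4, (0, 3))
(1, 1, R3, (2, 3))
(1, 2, R3, (2, 3))
(1, 3, R3, (2, 3))
(2, 0, R2, (0, 1))
(2, 0, R2, (1, 3))
(2, 0, R3, (2, 3))
(2, 0, R4, (0, 3))
(2, 1, R3, (2, 3))
(2, 2, R3, (2, 3))
(2, 3, R3, (2, 3))
(3, 0, R3, (1, 2))
(3, 0, R3, (2, 3))
(3, 0, R4, (0, 1))
(3, 0, R4, (0, 2))
(3, 0, R4, (0, 3))
(3, 0, R7, (1,))
(3, 1, R3, (1, 2))
(3, 1, R3, (2, 3))
(3, 2, R3, (1, 2))
(3, 2, R3, (2, 3))
(3, 3, R3, (1, 2))
(3, 3, R3, (2, 3))
(4, 0, R3, (1, 2))
(4, 0, R4, (0, 2))
(4, 1, R3, (1, 2))
(4, 2, R3, (1, 2))
(4, 3, R3, (1, 2))
(5, 0, R2, (1, 3))
(5, 0, R4, (0, 2))
(5, 0, R4, (0, 3))
(6, 0, R1, (1, 2))
(6, 0, R3, (2, 3))
(6, 0, R4, (0, 3))
(6, 1, R3, (2, 3))
(6, 2, R3, (2, 3))
(6, 3, R3, (2, 3))
(7, 0, R1, (1, 2))
(8, 0, R1, (1, 2))
(8, 0, R1, (1, 3))
(8, 0, R1, (2, 3))

bar 0: v0=G3 v1=G4 v2=D5 v3=D5 downbeat P5
bar 1: v0=F3 v1=D4 v2=C5 v3=G4 downbeat M2
bar 2: v0=A3 v1=E4 v2=C5 v3=B4 downbeat M2
bar 3: v0=B3 v1=A5 v2=C5 v3=A4 downbeat m7
bar 4: v0=C4 v1=C5 v2=B4 v3=E5 downbeat M3
bar 5: v0=D4 v1=F4 v2=C5 v3=C5 downbeat m7
bar 6: v0=C4 v1=C5 v2=G5 v3=B4 downbeat M7
bar 7: v0=A3 v1=F4 v2=C5 v3=C5 downbeat m3
bar 8: v0=G3 v1=G4 v2=D5 v3=D5 downbeat P5
  -> R1 @ bar 1 tick 0 v(0, 2): G3/D5 P5 -> F3/C5 P5 similar
  -> R3 @ bar 1 tick 0 v(2, 3): C5 above G4
  -> R4 @ bar 1 tick 0 v(0, 3): F3/G4 M2 untreated
  -> R3 @ bar 1 tick 1 v(2, 3): C5 above G4
  -> R3 @ bar 1 tick 2 v(2, 3): C5 above G4
  -> R3 @ bar 1 tick 3 v(2, 3): C5 above G4
  -> R2 @ bar 2 tick 0 v(0, 1): F3/D4 M6 -> A3/E4 P5 similar
  -> R2 @ bar 2 tick 0 v(1, 3): D4/G4 P4 -> E4/B4 P5 similar
  -> R3 @ bar 2 tick 0 v(2, 3): C5 above B4
  -> R4 @ bar 2 tick 0 v(0, 3): A3/B4 M2 untreated
  -> R3 @ bar 2 tick 1 v(2, 3): C5 above B4
  -> R3 @ bar 2 tick 2 v(2, 3): C5 above B4
  -> R3 @ bar 2 tick 3 v(2, 3): C5 above B4
  -> R3 @ bar 3 tick 0 v(1, 2): A5 above C5
  -> R3 @ bar 3 tick 0 v(2, 3): C5 above A4
  -> R4 @ bar 3 tick 0 v(0, 1): B3/A5 m7 untreated
  -> R4 @ bar 3 tick 0 v(0, 2): B3/C5 m2 untreated
  -> R4 @ bar 3 tick 0 v(0, 3): B3/A4 m7 untreated
  -> R7 @ bar 3 tick 0 v(1,): E4->A5 leap 17st
  -> R3 @ bar 3 tick 1 v(1, 2): A5 above C5
  -> R3 @ bar 3 tick 1 v(2, 3): C5 above A4
  -> R3 @ bar 3 tick 2 v(1, 2): A5 above C5
  -> R3 @ bar 3 tick 2 v(2, 3): C5 above A4
  -> R3 @ bar 3 tick 3 v(1, 2): A5 above C5
  -> R3 @ bar 3 tick 3 v(2, 3): C5 above A4
  -> R3 @ bar 4 tick 0 v(1, 2): C5 above B4
  -> R4 @ bar 4 tick 0 v(0, 2): C4/B4 M7 untreated
  -> R3 @ bar 4 tick 1 v(1, 2): C5 above B4
  -> R3 @ bar 4 tick 2 v(1, 2): C5 above B4
  -> R3 @ bar 4 tick 3 v(1, 2): C5 above B4
  -> R2 @ bar 5 tick 0 v(1, 3): C5/E5 M3 -> F4/C5 P5 similar
  -> R4 @ bar 5 tick 0 v(0, 2): D4/C5 m7 untreated
  -> R4 @ bar 5 tick 0 v(0, 3): D4/C5 m7 untreated
  -> R1 @ bar 6 tick 0 v(1, 2): F4/C5 P5 -> C5/G5 P5 similar
  -> R3 @ bar 6 tick 0 v(2, 3): G5 above B4
  -> R4 @ bar 6 tick 0 v(0, 3): C4/B4 M7 untreated
  -> R3 @ bar 6 tick 1 v(2, 3): G5 above B4
  -> R3 @ bar 6 tick 2 v(2, 3): G5 above B4
  -> R3 @ bar 6 tick 3 v(2, 3): G5 above B4
  -> R1 @ bar 7 tick 0 v(1, 2): C5/G5 P5 -> F4/C5 P5 similar
  -> R1 @ bar 8 tick 0 v(1, 2): F4/C5 P5 -> G4/D5 P5 similar
  -> R1 @ bar 8 tick 0 v(1, 3): F4/C5 P5 -> G4/D5 P5 similar
  -> R1 @ bar 8 tick 0 v(2, 3): C5/C5 P1 -> D5/D5 P1 similar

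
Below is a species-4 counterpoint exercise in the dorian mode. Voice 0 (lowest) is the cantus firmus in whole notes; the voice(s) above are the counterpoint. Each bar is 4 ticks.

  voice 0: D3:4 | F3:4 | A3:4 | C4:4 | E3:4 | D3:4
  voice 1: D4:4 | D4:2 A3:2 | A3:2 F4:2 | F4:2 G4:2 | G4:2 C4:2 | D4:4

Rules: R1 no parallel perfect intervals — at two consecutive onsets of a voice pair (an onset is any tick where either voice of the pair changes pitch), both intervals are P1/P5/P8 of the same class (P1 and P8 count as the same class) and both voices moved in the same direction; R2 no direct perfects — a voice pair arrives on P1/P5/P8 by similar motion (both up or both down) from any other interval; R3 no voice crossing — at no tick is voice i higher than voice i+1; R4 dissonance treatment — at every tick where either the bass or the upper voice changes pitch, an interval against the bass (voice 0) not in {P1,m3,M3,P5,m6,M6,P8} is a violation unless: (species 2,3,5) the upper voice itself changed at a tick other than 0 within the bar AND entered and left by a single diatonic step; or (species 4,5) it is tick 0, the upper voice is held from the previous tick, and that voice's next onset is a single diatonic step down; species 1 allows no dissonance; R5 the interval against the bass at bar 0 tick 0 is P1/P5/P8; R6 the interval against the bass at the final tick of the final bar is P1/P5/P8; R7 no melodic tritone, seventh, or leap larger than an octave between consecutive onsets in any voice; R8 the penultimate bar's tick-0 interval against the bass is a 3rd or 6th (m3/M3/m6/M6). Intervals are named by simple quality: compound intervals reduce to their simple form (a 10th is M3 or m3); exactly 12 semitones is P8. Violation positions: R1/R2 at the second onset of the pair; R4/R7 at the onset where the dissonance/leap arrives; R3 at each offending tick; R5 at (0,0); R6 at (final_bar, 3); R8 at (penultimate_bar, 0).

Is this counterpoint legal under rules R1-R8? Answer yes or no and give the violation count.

bar 0: v0=D3 v1=D4 (P8)
bar 1: v0=F3 v1=D4 (M6)
bar 2: v0=A3 v1=A3 (P1)
bar 3: v0=C4 v1=F4 (P4)
bar 4: v0=E3 v1=G4 (m3)
bar 5: v0=D3 v1=D4 (P8)
  R4 @ bar3.0: C4/F4 P4 untreated

No (1 violations)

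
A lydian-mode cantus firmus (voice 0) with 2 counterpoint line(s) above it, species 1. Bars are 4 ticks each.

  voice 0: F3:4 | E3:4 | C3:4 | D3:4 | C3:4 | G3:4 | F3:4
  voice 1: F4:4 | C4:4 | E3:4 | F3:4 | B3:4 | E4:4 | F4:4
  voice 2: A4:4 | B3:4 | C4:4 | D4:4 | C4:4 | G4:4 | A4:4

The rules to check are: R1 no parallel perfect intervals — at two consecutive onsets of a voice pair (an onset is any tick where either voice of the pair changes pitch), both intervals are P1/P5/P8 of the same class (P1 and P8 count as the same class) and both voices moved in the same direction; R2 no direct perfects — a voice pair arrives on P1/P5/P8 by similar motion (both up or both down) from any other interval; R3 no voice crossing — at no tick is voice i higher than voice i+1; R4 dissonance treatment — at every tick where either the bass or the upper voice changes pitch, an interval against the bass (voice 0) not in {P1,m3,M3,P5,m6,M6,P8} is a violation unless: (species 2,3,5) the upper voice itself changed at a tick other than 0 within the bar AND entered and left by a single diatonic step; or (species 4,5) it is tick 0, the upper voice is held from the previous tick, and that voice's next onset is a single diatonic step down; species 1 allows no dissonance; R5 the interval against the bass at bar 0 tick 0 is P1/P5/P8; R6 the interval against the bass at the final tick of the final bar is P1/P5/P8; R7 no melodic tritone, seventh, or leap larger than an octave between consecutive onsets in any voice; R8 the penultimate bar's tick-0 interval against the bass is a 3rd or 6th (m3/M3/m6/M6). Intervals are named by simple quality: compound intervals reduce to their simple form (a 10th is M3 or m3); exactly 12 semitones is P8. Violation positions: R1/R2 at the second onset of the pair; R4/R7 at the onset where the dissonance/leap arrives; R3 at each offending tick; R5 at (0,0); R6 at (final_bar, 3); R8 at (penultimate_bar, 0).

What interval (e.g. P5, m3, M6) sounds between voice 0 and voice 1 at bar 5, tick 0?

voice 0=G3 voice 1=E4 -> M6

M6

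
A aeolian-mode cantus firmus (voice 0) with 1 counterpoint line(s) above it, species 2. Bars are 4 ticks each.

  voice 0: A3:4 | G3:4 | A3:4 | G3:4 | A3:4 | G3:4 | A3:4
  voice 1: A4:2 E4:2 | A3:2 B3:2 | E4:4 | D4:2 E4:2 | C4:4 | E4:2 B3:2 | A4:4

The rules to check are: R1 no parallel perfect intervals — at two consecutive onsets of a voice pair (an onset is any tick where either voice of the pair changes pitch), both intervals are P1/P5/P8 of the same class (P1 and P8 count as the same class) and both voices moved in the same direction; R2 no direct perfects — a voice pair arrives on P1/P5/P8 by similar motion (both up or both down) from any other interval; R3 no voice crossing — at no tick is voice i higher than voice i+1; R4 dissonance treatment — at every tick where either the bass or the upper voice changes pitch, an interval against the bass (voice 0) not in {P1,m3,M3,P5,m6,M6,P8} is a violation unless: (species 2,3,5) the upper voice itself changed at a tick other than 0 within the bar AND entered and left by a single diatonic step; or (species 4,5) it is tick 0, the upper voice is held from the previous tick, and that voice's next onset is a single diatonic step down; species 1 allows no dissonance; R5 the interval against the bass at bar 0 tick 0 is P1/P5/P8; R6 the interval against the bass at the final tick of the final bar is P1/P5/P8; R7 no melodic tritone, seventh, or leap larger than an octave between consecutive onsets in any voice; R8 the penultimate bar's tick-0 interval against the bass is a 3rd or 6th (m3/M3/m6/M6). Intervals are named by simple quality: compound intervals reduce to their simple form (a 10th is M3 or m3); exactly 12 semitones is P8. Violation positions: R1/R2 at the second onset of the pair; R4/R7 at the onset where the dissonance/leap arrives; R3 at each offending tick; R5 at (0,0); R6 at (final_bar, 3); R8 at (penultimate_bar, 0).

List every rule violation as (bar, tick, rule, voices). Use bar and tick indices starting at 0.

(1, 0, R4, (0, 1))
(2, 0, R2, (0, 1))
(3, 0, R1, (0, 1))
(6, 0, R2, (0, 1))
(6, 0, R7, (1,))

bar 0: v0=A3 v1=A4 downbeat P8
bar 1: v0=G3 v1=A3 downbeat M2
bar 2: v0=A3 v1=E4 downbeat P5
bar 3: v0=G3 v1=D4 downbeat P5
bar 4: v0=A3 v1=C4 downbeat m3
bar 5: v0=G3 v1=E4 downbeat M6
bar 6: v0=A3 v1=A4 downbeat P8
  -> R4 @ bar 1 tick 0 v(0, 1): G3/A3 M2 untreated
  -> R2 @ bar 2 tick 0 v(0, 1): G3/B3 M3 -> A3/E4 P5 similar
  -> R1 @ bar 3 tick 0 v(0, 1): A3/E4 P5 -> G3/D4 P5 similar
  -> R2 @ bar 6 tick 0 v(0, 1): G3/B3 M3 -> A3/A4 P8 similar
  -> R7 @ bar 6 tick 0 v(1,): B3->A4 leap 10st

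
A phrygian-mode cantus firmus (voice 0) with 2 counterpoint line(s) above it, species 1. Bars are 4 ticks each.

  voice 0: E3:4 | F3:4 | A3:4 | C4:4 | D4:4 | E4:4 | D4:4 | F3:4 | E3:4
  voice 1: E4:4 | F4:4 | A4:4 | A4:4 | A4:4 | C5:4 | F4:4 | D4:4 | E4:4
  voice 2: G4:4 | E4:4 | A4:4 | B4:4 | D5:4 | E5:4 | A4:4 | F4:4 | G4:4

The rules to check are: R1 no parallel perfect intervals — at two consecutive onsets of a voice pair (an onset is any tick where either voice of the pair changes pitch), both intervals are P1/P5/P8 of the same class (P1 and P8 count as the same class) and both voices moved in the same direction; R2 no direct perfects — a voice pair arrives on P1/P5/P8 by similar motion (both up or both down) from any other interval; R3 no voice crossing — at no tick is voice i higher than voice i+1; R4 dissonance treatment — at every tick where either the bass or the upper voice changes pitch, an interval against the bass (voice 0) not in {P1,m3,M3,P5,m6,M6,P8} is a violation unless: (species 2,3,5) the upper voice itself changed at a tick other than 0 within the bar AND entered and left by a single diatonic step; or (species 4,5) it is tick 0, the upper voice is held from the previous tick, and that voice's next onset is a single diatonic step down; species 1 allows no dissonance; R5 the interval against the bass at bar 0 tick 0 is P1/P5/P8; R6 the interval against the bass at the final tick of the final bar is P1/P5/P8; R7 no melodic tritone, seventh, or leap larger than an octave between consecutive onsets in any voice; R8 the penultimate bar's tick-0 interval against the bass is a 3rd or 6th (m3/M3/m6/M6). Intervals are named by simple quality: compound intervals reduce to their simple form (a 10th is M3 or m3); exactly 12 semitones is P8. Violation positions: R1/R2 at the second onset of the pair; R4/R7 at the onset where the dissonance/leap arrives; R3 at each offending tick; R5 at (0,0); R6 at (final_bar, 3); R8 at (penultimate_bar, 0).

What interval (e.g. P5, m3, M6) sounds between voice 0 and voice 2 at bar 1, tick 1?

M7

voice 0=F3 voice 2=E4 -> M7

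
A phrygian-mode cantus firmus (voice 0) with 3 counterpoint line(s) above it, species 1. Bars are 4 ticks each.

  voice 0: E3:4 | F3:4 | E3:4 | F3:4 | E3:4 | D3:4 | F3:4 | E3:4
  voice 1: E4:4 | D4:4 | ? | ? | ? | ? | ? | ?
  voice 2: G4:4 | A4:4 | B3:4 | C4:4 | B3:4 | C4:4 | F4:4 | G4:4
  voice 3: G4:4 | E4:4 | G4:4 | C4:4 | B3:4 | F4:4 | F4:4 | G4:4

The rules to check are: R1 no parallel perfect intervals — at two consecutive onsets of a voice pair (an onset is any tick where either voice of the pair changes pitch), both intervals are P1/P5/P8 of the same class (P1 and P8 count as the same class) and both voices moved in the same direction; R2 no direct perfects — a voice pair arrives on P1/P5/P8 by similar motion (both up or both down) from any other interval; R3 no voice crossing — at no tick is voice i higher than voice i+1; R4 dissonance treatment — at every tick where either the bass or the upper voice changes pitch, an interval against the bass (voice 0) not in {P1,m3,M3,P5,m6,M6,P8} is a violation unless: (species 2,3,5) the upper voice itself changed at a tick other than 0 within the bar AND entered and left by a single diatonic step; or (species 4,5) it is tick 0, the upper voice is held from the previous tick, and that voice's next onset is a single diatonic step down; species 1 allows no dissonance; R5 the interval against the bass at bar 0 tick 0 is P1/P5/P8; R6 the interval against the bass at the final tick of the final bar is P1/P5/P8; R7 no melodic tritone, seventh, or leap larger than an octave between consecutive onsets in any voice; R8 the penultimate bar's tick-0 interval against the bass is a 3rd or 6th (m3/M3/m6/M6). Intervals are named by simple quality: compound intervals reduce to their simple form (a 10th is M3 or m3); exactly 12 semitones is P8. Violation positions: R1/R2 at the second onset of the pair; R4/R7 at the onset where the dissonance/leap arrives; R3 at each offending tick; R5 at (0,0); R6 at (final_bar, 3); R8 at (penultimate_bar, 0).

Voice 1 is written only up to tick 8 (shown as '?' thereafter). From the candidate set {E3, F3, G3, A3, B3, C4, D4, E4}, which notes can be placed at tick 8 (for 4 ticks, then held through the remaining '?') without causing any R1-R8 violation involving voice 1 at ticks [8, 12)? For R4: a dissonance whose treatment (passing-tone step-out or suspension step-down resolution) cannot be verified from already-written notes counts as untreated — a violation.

{G3}

E3: violates R1,R2,R7
F3: violates R4
G3: legal
A3: violates R4
B3: violates R2
C4: violates R3
D4: violates R3,R4
E4: violates R3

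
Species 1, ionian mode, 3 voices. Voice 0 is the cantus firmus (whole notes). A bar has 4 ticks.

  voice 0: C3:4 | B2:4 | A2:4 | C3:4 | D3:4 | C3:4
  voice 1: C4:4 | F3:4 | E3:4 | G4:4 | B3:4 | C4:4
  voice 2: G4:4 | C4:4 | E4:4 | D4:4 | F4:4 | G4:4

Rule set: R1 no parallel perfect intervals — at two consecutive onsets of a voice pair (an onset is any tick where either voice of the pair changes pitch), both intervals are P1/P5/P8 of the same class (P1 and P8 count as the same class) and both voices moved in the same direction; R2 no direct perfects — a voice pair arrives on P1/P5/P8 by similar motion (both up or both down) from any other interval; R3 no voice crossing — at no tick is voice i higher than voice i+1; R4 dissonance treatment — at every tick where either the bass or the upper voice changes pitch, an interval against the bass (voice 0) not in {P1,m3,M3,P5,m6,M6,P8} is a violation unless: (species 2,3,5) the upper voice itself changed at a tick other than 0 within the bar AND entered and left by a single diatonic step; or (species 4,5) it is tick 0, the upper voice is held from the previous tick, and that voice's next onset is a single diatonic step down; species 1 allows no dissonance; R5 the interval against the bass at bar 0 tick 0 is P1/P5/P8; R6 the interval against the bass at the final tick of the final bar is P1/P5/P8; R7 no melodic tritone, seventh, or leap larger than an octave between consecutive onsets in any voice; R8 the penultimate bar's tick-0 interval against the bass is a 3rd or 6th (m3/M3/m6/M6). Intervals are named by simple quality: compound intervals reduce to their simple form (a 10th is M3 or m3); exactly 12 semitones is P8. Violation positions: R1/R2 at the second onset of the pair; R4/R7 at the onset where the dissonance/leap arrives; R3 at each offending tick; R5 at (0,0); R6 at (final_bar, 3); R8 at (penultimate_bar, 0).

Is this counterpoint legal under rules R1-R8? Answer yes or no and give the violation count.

No (12 violations)

bar 0: v0=C3 v1=C4 v2=G4 (P5)
bar 1: v0=B2 v1=F3 v2=C4 (m2)
bar 2: v0=A2 v1=E3 v2=E4 (P5)
bar 3: v0=C3 v1=G4 v2=D4 (M2)
bar 4: v0=D3 v1=B3 v2=F4 (m3)
bar 5: v0=C3 v1=C4 v2=G4 (P5)
  R1 @ bar1.0: C4/G4 P5 -> F3/C4 P5 similar
  R4 @ bar1.0: B2/F3 TT untreated
  R4 @ bar1.0: B2/C4 m2 untreated
  R2 @ bar2.0: B2/F3 TT -> A2/E3 P5 similar
  R1 @ bar3.0: A2/E3 P5 -> C3/G4 P5 similar
  R3 @ bar3.0: G4 above D4
  R4 @ bar3.0: C3/D4 M2 untreated
  R7 @ bar3.0: E3->G4 leap 15st
  R3 @ bar3.1: G4 above D4
  R3 @ bar3.2: G4 above D4
  R3 @ bar3.3: G4 above D4
  R2 @ bar5.0: B3/F4 TT -> C4/G4 P5 similar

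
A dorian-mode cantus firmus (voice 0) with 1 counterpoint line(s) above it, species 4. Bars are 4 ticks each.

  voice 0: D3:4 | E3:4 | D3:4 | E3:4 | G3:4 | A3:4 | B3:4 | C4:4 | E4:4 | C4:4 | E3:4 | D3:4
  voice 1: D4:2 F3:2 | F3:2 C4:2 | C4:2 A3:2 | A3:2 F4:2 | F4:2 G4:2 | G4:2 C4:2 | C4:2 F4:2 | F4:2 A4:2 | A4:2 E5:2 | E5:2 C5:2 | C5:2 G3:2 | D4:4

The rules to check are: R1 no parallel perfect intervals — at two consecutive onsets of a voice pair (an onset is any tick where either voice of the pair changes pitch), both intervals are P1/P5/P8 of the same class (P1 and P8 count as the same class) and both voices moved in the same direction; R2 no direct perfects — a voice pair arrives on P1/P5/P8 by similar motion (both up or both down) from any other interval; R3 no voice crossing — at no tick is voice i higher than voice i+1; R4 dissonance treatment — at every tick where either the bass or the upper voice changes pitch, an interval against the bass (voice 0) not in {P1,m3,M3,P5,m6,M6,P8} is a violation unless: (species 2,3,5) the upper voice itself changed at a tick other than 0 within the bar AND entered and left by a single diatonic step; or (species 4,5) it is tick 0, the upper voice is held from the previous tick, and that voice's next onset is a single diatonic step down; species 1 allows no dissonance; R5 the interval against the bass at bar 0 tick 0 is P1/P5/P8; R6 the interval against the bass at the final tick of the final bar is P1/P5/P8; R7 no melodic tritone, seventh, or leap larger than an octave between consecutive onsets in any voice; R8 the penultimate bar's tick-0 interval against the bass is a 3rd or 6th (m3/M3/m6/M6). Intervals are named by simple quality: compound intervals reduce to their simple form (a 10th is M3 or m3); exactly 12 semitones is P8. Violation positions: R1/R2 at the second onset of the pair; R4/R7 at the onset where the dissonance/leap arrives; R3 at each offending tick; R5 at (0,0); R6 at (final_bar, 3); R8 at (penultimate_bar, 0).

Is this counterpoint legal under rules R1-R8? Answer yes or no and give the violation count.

No (11 violations)

bar 0: v0=D3 v1=D4 (P8)
bar 1: v0=E3 v1=F3 (m2)
bar 2: v0=D3 v1=C4 (m7)
bar 3: v0=E3 v1=A3 (P4)
bar 4: v0=G3 v1=F4 (m7)
bar 5: v0=A3 v1=G4 (m7)
bar 6: v0=B3 v1=C4 (m2)
bar 7: v0=C4 v1=F4 (P4)
bar 8: v0=E4 v1=A4 (P4)
bar 9: v0=C4 v1=E5 (M3)
bar 10: v0=E3 v1=C5 (m6)
bar 11: v0=D3 v1=D4 (P8)
  R4 @ bar1.0: E3/F3 m2 untreated
  R4 @ bar2.0: D3/C4 m7 untreated
  R4 @ bar3.0: E3/A3 P4 untreated
  R4 @ bar3.2: E3/F4 m2 untreated
  R4 @ bar4.0: G3/F4 m7 untreated
  R4 @ bar5.0: A3/G4 m7 untreated
  R4 @ bar6.0: B3/C4 m2 untreated
  R4 @ bar6.2: B3/F4 TT untreated
  R4 @ bar7.0: C4/F4 P4 untreated
  R4 @ bar8.0: E4/A4 P4 untreated
  R7 @ bar10.2: C5->G3 leap 17st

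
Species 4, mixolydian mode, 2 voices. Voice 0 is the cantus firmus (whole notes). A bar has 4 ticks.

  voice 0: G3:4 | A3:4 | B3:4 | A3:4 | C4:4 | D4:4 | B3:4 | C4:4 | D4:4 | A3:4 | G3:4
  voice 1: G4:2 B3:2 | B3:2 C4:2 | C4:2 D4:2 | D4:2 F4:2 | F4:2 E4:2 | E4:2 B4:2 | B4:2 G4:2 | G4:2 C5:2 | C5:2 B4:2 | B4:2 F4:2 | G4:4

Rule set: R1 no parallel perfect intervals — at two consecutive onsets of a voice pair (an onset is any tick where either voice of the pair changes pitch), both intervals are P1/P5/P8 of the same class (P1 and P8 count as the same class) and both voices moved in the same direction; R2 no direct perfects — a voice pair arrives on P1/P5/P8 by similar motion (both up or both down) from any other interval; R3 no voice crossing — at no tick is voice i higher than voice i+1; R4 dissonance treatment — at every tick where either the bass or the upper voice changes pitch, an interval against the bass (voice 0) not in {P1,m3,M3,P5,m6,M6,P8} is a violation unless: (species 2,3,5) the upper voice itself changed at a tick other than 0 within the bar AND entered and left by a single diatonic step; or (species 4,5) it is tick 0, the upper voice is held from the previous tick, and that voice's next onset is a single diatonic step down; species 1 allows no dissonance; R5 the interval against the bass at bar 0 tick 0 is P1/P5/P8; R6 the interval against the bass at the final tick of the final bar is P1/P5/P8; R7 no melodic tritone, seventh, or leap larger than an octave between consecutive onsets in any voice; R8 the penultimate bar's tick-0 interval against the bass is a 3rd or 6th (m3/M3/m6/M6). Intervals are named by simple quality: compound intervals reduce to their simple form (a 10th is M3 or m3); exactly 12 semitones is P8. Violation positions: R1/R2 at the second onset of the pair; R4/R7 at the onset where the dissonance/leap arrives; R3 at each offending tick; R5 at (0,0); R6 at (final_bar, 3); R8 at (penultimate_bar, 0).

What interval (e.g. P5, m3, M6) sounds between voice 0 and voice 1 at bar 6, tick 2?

m6

voice 0=B3 voice 1=G4 -> m6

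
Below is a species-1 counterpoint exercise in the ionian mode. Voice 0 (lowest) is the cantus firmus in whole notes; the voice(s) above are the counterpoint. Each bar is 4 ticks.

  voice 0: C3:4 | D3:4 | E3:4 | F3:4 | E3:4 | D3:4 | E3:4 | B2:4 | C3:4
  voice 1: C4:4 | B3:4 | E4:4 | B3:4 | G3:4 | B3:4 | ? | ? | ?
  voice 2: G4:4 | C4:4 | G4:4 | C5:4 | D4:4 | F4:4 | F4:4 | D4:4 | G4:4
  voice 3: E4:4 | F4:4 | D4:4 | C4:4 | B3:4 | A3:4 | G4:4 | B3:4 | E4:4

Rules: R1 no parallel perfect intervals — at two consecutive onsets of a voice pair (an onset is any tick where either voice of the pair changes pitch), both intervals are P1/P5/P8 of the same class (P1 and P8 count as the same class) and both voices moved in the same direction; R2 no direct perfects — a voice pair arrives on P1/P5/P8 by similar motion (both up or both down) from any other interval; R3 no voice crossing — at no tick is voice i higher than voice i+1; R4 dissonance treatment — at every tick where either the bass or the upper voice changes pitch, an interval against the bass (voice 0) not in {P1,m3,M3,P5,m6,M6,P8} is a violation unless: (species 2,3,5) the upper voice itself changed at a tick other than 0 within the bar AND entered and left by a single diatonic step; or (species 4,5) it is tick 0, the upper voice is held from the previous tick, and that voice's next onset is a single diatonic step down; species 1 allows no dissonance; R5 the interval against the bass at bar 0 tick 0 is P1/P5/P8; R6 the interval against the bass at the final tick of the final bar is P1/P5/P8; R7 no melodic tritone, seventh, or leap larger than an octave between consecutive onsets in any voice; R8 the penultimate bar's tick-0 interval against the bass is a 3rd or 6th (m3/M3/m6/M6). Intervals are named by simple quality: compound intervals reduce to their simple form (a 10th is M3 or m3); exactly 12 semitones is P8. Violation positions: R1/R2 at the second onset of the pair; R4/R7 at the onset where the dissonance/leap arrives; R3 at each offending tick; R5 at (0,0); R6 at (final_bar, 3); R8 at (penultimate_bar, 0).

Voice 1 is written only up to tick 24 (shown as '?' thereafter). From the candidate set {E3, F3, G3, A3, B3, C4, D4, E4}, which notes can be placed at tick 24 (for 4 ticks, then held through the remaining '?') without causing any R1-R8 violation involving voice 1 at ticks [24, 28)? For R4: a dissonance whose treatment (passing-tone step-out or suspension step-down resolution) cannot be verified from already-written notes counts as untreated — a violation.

E3: legal
F3: violates R4,R7
G3: legal
A3: violates R4
B3: legal
C4: violates R2
D4: violates R4
E4: violates R2

{B3, E3, G3}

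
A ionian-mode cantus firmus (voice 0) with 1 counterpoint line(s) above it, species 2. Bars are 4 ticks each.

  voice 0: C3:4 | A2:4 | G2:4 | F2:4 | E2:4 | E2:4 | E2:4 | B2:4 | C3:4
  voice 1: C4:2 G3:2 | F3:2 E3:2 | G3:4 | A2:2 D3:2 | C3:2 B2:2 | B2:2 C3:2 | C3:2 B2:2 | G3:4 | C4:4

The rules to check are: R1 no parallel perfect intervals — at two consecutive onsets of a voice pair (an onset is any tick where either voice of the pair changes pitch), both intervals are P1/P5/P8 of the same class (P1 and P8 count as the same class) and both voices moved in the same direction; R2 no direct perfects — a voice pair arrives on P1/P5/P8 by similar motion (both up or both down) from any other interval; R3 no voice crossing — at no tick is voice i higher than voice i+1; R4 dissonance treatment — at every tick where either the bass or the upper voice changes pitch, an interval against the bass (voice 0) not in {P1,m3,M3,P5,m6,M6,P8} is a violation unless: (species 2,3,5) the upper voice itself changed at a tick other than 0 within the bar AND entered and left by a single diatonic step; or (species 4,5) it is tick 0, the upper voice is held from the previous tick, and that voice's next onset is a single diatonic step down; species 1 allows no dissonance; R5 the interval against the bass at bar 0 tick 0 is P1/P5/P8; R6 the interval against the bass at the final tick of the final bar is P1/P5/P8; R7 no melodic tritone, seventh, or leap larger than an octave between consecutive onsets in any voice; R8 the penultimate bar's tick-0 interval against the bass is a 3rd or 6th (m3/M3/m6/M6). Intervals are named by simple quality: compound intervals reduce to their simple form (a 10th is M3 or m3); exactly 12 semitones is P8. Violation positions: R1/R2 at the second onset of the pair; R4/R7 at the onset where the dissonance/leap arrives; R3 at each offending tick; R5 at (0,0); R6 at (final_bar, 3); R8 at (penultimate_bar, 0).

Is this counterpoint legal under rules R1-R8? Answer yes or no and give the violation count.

bar 0: v0=C3 v1=C4 (P8)
bar 1: v0=A2 v1=F3 (m6)
bar 2: v0=G2 v1=G3 (P8)
bar 3: v0=F2 v1=A2 (M3)
bar 4: v0=E2 v1=C3 (m6)
bar 5: v0=E2 v1=B2 (P5)
bar 6: v0=E2 v1=C3 (m6)
bar 7: v0=B2 v1=G3 (m6)
bar 8: v0=C3 v1=C4 (P8)
  R7 @ bar3.0: G3->A2 leap 10st
  R2 @ bar8.0: B2/G3 m6 -> C3/C4 P8 similar

No (2 violations)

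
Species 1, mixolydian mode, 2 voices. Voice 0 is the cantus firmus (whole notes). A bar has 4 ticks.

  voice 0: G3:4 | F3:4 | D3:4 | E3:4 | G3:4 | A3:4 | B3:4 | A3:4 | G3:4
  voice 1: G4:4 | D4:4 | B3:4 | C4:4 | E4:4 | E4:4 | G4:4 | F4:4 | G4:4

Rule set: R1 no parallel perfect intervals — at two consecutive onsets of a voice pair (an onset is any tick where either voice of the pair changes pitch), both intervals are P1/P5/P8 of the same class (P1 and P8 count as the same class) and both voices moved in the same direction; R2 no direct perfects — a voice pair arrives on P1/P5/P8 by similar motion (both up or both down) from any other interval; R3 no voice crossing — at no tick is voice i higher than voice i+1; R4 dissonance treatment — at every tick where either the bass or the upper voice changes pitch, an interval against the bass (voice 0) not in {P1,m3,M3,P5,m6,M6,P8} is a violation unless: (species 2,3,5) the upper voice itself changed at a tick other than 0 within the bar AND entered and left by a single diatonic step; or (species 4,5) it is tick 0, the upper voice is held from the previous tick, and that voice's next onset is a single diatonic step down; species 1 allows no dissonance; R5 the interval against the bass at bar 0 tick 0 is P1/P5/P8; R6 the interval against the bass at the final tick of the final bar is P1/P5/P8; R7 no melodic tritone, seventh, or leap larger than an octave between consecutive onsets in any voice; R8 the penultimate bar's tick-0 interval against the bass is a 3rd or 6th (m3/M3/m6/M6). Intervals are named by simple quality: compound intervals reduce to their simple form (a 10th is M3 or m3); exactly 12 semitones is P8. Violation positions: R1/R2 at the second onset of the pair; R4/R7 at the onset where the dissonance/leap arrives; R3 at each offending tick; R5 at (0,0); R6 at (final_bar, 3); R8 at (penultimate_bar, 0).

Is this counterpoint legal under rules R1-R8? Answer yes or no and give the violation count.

bar 0: v0=G3 v1=G4 (P8)
bar 1: v0=F3 v1=D4 (M6)
bar 2: v0=D3 v1=B3 (M6)
bar 3: v0=E3 v1=C4 (m6)
bar 4: v0=G3 v1=E4 (M6)
bar 5: v0=A3 v1=E4 (P5)
bar 6: v0=B3 v1=G4 (m6)
bar 7: v0=A3 v1=F4 (m6)
bar 8: v0=G3 v1=G4 (P8)

Yes (0 violations)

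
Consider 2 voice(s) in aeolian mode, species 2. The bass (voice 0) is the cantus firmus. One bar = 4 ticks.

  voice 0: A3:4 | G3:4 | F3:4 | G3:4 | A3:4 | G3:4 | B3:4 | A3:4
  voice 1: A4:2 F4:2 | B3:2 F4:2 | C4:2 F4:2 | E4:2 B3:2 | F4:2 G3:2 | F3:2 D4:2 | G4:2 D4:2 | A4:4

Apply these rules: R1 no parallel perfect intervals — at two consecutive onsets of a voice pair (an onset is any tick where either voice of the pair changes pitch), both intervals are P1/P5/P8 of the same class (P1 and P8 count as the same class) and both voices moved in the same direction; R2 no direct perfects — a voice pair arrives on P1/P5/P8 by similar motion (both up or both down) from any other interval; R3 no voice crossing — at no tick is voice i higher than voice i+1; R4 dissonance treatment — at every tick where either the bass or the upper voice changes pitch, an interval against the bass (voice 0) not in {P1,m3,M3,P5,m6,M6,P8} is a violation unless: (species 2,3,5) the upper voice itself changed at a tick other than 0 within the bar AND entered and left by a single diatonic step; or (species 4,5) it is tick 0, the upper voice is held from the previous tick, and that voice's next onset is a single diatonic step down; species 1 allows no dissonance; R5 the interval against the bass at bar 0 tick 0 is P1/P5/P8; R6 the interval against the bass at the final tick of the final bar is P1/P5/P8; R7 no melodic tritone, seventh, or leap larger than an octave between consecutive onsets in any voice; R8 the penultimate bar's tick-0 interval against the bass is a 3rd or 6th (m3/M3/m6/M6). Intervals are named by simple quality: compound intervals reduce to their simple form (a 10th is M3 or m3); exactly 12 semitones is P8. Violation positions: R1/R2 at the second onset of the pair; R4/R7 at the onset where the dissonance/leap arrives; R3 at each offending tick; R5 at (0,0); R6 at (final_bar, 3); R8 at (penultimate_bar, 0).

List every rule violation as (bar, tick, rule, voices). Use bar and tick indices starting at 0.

(1, 0, R7, (1,))
(1, 2, R4, (0, 1))
(1, 2, R7, (1,))
(2, 0, R2, (0, 1))
(4, 0, R7, (1,))
(4, 2, R3, (0, 1))
(4, 2, R4, (0, 1))
(4, 2, R7, (1,))
(4, 3, R3, (0, 1))
(5, 0, R3, (0, 1))
(5, 0, R4, (0, 1))
(5, 1, R3, (0, 1))

bar 0: v0=A3 v1=A4 downbeat P8
bar 1: v0=G3 v1=B3 downbeat M3
bar 2: v0=F3 v1=C4 downbeat P5
bar 3: v0=G3 v1=E4 downbeat M6
bar 4: v0=A3 v1=F4 downbeat m6
bar 5: v0=G3 v1=F3 downbeat M2
bar 6: v0=B3 v1=G4 downbeat m6
bar 7: v0=A3 v1=A4 downbeat P8
  -> R7 @ bar 1 tick 0 v(1,): F4->B3 leap 6st
  -> R4 @ bar 1 tick 2 v(0, 1): G3/F4 m7 untreated
  -> R7 @ bar 1 tick 2 v(1,): B3->F4 leap 6st
  -> R2 @ bar 2 tick 0 v(0, 1): G3/F4 m7 -> F3/C4 P5 similar
  -> R7 @ bar 4 tick 0 v(1,): B3->F4 leap 6st
  -> R3 @ bar 4 tick 2 v(0, 1): A3 above G3
  -> R4 @ bar 4 tick 2 v(0, 1): A3/G3 M2 untreated
  -> R7 @ bar 4 tick 2 v(1,): F4->G3 leap 10st
  -> R3 @ bar 4 tick 3 v(0, 1): A3 above G3
  -> R3 @ bar 5 tick 0 v(0, 1): G3 above F3
  -> R4 @ bar 5 tick 0 v(0, 1): G3/F3 M2 untreated
  -> R3 @ bar 5 tick 1 v(0, 1): G3 above F3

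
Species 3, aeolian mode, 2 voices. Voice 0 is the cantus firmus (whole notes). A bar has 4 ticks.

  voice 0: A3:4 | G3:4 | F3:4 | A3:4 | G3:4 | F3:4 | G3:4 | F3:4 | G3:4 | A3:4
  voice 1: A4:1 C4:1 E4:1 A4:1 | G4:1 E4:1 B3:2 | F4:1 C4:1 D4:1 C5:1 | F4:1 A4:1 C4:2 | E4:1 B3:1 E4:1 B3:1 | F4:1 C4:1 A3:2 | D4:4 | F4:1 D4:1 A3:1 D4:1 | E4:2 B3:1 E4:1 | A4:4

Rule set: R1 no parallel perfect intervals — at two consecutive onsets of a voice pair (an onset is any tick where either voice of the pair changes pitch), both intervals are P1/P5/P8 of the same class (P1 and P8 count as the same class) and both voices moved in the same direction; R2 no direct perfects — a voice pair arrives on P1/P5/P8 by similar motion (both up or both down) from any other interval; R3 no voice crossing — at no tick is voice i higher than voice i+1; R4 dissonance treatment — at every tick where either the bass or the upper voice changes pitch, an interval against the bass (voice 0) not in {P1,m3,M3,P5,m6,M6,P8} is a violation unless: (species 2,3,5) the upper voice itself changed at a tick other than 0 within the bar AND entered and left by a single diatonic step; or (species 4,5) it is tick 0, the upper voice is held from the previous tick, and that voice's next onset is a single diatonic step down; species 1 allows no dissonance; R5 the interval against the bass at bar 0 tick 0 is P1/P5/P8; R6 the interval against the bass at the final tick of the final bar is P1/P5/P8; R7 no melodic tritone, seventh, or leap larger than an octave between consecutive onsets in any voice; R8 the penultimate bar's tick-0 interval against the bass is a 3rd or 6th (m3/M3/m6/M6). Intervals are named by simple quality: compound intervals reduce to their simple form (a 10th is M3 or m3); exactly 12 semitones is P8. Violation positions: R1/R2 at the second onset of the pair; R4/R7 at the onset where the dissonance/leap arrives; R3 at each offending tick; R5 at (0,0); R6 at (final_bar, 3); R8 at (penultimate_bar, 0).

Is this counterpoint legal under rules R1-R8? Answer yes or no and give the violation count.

No (6 violations)

bar 0: v0=A3 v1=A4 (P8)
bar 1: v0=G3 v1=G4 (P8)
bar 2: v0=F3 v1=F4 (P8)
bar 3: v0=A3 v1=F4 (m6)
bar 4: v0=G3 v1=E4 (M6)
bar 5: v0=F3 v1=F4 (P8)
bar 6: v0=G3 v1=D4 (P5)
bar 7: v0=F3 v1=F4 (P8)
bar 8: v0=G3 v1=E4 (M6)
bar 9: v0=A3 v1=A4 (P8)
  R1 @ bar1.0: A3/A4 P8 -> G3/G4 P8 similar
  R7 @ bar2.0: B3->F4 leap 6st
  R7 @ bar2.3: D4->C5 leap 10st
  R7 @ bar5.0: B3->F4 leap 6st
  R2 @ bar6.0: F3/A3 M3 -> G3/D4 P5 similar
  R2 @ bar9.0: G3/E4 M6 -> A3/A4 P8 similar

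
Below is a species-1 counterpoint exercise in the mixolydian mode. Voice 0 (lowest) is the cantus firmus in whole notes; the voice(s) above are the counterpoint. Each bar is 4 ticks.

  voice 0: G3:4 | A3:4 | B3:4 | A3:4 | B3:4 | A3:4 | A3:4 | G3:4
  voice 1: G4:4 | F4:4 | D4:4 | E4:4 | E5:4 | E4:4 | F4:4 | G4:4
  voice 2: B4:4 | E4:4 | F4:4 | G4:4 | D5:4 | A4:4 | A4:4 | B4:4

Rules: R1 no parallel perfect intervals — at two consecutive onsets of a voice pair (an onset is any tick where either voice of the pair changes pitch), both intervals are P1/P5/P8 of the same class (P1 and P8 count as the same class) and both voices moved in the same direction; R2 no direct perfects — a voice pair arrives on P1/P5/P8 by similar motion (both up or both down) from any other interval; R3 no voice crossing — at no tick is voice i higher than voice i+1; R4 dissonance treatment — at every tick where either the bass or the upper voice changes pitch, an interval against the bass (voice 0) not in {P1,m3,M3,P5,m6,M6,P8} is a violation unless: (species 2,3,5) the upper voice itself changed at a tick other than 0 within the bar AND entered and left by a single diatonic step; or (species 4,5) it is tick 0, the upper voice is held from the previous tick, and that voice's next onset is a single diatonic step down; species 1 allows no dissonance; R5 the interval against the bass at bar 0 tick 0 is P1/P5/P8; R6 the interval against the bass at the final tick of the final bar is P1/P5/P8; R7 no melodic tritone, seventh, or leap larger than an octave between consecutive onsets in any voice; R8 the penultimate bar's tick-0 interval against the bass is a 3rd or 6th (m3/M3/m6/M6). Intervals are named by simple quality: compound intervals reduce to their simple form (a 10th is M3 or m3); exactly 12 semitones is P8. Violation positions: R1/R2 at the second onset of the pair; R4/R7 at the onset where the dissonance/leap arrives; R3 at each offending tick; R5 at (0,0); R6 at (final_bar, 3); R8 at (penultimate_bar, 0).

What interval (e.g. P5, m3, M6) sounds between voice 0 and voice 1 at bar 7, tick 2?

voice 0=G3 voice 1=G4 -> P8

P8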